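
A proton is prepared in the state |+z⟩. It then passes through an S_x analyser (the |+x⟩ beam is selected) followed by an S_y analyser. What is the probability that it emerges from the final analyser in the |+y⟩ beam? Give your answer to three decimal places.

First analyser (S_x): from |+z⟩, P(|+x⟩) = 1/2.
After stage 1 the state is |+x⟩; P(|+y⟩) = |⟨+y|+x⟩|² = 1/2.
Joint probability = 1/2 × 1/2 = 0.250.

0.250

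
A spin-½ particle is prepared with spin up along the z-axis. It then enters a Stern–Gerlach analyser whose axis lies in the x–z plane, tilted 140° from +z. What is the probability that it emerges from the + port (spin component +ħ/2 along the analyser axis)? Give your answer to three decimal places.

0.117

For spin-½, the probability of finding spin-up along an axis at angle θ to the initial spin direction is cos²(θ/2); spin-down is sin²(θ/2).
θ = 140°, so P = cos²(70°) ≈ 0.117.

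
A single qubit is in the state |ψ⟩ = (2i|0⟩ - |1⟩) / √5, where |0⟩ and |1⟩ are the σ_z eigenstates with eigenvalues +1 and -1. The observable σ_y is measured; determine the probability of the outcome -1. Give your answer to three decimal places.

|-y⟩ = (|0⟩ - i|1⟩)/√2, so ⟨-y|ψ⟩ = (i) / (√2·√5).
P = |i|² / 10 = 1/10.

0.100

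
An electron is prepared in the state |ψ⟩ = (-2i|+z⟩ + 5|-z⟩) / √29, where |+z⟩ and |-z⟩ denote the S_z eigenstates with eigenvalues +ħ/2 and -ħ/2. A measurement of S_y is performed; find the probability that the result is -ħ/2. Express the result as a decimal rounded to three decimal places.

0.155

|-y⟩ = (|+z⟩ - i|-z⟩)/√2, so ⟨-y|ψ⟩ = (3i) / (√2·√29).
P = |3i|² / 58 = 9/58.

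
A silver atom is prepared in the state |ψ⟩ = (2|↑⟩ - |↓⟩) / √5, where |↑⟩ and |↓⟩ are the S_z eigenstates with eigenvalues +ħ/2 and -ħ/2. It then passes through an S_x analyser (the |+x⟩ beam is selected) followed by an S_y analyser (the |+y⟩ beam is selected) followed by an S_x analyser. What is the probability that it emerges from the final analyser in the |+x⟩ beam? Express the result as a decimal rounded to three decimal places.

0.025

First analyser (S_x): P(|+x⟩) = |⟨+x|ψ⟩|² = 1/10.
After stage 1 the state is |+x⟩; P(|+y⟩) = |⟨+y|+x⟩|² = 1/2.
After stage 2 the state is |+y⟩; P(|+x⟩) = |⟨+x|+y⟩|² = 1/2.
Joint probability = 1/10 × 1/2 × 1/2 = 0.025.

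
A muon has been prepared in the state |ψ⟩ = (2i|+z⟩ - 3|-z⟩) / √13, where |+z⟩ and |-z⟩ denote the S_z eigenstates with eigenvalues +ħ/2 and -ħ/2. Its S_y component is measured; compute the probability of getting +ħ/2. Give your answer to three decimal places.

0.962

|+y⟩ = (|+z⟩ + i|-z⟩)/√2, so ⟨+y|ψ⟩ = (5i) / (√2·√13).
P = |5i|² / 26 = 25/26.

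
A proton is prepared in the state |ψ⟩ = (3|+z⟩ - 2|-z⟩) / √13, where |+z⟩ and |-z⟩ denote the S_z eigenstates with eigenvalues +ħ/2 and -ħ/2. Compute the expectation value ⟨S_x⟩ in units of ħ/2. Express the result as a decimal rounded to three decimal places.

-0.923

⟨σ_x⟩ = 2 Re(a* b)/(|a|²+|b|²) with a = 3, b = -2.
a* b = -6, so ⟨σ_x⟩ = -12/13.
⟨S_x⟩ = (ħ/2)·⟨σ_x⟩.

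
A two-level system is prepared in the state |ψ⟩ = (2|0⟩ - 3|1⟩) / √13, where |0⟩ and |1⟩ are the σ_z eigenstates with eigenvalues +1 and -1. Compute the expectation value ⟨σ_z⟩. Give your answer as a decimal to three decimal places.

-0.385

⟨σ_z⟩ = |a|² - |b|² divided by |a|²+|b|², with a, b the |0⟩, |1⟩ amplitudes.
= (4 - 9)/13 = -5/13.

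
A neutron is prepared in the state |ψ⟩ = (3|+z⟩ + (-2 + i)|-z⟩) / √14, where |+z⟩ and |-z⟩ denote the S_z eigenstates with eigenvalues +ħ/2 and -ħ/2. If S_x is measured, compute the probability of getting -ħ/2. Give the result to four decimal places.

|-x⟩ = (|+z⟩ - |-z⟩)/√2, so ⟨-x|ψ⟩ = (5 - i) / (√2·√14).
P = |5 - i|² / 28 = 26/28.

0.9286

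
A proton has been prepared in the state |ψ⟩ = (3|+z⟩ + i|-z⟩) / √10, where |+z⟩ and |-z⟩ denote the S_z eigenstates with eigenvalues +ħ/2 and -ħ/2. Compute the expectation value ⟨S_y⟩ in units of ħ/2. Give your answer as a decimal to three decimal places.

⟨σ_y⟩ = 2 Im(a* b)/(|a|²+|b|²) with a = 3, b = i.
a* b = 3i, so ⟨σ_y⟩ = 6/10.
⟨S_y⟩ = (ħ/2)·⟨σ_y⟩.

0.600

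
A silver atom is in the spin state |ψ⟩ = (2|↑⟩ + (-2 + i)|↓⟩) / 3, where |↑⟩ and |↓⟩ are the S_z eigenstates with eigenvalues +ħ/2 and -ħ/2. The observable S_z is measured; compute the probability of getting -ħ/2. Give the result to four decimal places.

The -ħ/2 outcome corresponds to |↓⟩. Its amplitude in |ψ⟩ is (-2 + i)/3.
P = |-2 + i|² / 9 = 5/9.

0.5556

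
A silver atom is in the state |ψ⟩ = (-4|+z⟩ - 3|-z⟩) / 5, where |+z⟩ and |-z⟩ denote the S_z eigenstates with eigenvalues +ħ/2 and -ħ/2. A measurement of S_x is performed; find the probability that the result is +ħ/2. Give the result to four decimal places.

|+x⟩ = (|+z⟩ + |-z⟩)/√2, so ⟨+x|ψ⟩ = (-7) / (√2·5).
P = |-7|² / 50 = 49/50.

0.9800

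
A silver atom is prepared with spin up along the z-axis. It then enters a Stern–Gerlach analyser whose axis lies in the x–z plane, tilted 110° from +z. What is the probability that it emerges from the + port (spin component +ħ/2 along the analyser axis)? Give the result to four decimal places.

0.3290

For spin-½, the probability of finding spin-up along an axis at angle θ to the initial spin direction is cos²(θ/2); spin-down is sin²(θ/2).
θ = 110°, so P = cos²(55°) ≈ 0.3290.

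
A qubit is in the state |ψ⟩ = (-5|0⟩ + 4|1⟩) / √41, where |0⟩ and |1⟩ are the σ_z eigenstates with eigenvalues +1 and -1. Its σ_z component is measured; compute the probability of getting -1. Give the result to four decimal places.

0.3902

The -1 outcome corresponds to |1⟩. Its amplitude in |ψ⟩ is 4/√41.
P = |4|² / 41 = 16/41.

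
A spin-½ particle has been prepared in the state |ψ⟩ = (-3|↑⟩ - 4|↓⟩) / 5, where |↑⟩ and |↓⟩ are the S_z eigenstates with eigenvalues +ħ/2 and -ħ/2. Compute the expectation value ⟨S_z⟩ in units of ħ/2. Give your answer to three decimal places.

-0.280

⟨σ_z⟩ = |a|² - |b|² divided by |a|²+|b|², with a, b the |↑⟩, |↓⟩ amplitudes.
= (9 - 16)/25 = -7/25.
⟨S_z⟩ = (ħ/2)·⟨σ_z⟩.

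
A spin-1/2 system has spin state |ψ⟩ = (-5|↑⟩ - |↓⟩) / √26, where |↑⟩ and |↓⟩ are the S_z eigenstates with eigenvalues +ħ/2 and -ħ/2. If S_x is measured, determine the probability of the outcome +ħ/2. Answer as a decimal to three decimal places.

|+x⟩ = (|↑⟩ + |↓⟩)/√2, so ⟨+x|ψ⟩ = (-6) / (√2·√26).
P = |-6|² / 52 = 36/52.

0.692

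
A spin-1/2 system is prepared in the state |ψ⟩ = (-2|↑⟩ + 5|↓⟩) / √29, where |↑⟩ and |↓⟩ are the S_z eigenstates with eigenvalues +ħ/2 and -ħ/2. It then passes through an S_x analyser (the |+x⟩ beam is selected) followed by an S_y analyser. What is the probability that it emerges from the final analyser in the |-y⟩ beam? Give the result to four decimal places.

First analyser (S_x): P(|+x⟩) = |⟨+x|ψ⟩|² = 9/58.
After stage 1 the state is |+x⟩; P(|-y⟩) = |⟨-y|+x⟩|² = 1/2.
Joint probability = 9/58 × 1/2 = 0.0776.

0.0776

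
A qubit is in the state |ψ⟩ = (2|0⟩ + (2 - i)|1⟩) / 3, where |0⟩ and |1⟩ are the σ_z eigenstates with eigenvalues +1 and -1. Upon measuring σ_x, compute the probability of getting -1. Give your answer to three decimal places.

0.056

|-x⟩ = (|0⟩ - |1⟩)/√2, so ⟨-x|ψ⟩ = (i) / (√2·3).
P = |i|² / 18 = 1/18.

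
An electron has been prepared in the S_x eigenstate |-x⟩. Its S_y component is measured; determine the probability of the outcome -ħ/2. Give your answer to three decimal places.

0.500

In the S_z basis, |-x⟩ = (|↑⟩ - |↓⟩)/√2 and |-y⟩ = (|↑⟩ - i|↓⟩)/√2.
|⟨-y|-x⟩|² = 1/2.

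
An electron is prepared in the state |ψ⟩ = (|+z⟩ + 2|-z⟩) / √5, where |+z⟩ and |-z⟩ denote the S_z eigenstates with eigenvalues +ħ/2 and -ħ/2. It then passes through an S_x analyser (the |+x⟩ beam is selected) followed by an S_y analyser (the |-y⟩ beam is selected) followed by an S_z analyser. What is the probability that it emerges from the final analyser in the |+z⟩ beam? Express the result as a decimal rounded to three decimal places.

First analyser (S_x): P(|+x⟩) = |⟨+x|ψ⟩|² = 9/10.
After stage 1 the state is |+x⟩; P(|-y⟩) = |⟨-y|+x⟩|² = 1/2.
After stage 2 the state is |-y⟩; P(|+z⟩) = |⟨+z|-y⟩|² = 1/2.
Joint probability = 9/10 × 1/2 × 1/2 = 0.225.

0.225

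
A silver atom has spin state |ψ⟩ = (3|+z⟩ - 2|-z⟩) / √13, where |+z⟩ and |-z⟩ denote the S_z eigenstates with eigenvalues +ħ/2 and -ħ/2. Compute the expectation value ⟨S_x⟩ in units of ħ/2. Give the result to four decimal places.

⟨σ_x⟩ = 2 Re(a* b)/(|a|²+|b|²) with a = 3, b = -2.
a* b = -6, so ⟨σ_x⟩ = -12/13.
⟨S_x⟩ = (ħ/2)·⟨σ_x⟩.

-0.9231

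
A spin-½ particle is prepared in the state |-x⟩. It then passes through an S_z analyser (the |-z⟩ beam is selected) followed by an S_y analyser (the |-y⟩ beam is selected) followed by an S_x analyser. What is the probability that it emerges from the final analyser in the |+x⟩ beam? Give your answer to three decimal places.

0.125

First analyser (S_z): from |-x⟩, P(|-z⟩) = 1/2.
After stage 1 the state is |-z⟩; P(|-y⟩) = |⟨-y|-z⟩|² = 1/2.
After stage 2 the state is |-y⟩; P(|+x⟩) = |⟨+x|-y⟩|² = 1/2.
Joint probability = 1/2 × 1/2 × 1/2 = 0.125.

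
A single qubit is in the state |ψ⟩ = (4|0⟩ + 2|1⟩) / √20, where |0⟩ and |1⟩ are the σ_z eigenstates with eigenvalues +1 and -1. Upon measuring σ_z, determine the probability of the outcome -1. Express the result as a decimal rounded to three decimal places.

0.200

The -1 outcome corresponds to |1⟩. Its amplitude in |ψ⟩ is 2/√20.
P = |2|² / 20 = 4/20.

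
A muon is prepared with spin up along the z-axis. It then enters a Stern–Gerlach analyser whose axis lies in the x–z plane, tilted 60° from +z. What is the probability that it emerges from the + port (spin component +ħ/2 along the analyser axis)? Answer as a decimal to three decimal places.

For spin-½, the probability of finding spin-up along an axis at angle θ to the initial spin direction is cos²(θ/2); spin-down is sin²(θ/2).
θ = 60°, so P = cos²(30°) ≈ 0.750.

0.750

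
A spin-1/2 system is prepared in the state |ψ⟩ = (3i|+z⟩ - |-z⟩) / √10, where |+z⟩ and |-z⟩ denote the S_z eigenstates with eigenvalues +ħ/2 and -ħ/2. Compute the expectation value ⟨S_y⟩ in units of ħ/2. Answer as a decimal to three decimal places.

⟨σ_y⟩ = 2 Im(a* b)/(|a|²+|b|²) with a = 3i, b = -1.
a* b = 3i, so ⟨σ_y⟩ = 6/10.
⟨S_y⟩ = (ħ/2)·⟨σ_y⟩.

0.600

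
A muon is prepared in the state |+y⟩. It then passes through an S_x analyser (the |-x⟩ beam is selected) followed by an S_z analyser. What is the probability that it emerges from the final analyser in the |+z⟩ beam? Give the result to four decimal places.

0.2500

First analyser (S_x): from |+y⟩, P(|-x⟩) = 1/2.
After stage 1 the state is |-x⟩; P(|+z⟩) = |⟨+z|-x⟩|² = 1/2.
Joint probability = 1/2 × 1/2 = 0.2500.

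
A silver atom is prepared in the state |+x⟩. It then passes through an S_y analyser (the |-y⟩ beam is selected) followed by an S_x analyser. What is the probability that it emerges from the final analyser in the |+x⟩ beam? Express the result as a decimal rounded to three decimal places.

First analyser (S_y): from |+x⟩, P(|-y⟩) = 1/2.
After stage 1 the state is |-y⟩; P(|+x⟩) = |⟨+x|-y⟩|² = 1/2.
Joint probability = 1/2 × 1/2 = 0.250.

0.250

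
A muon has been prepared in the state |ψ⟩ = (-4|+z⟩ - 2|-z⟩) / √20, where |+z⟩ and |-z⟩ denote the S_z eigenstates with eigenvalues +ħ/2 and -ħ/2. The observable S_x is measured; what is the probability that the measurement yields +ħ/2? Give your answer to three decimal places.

|+x⟩ = (|+z⟩ + |-z⟩)/√2, so ⟨+x|ψ⟩ = (-6) / (√2·√20).
P = |-6|² / 40 = 36/40.

0.900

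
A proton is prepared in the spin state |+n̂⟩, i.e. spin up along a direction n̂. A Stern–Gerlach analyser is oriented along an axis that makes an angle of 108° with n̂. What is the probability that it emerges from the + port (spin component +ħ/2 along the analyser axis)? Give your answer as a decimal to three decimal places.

For spin-½, the probability of finding spin-up along an axis at angle θ to the initial spin direction is cos²(θ/2); spin-down is sin²(θ/2).
θ = 108°, so P = cos²(54°) ≈ 0.345.

0.345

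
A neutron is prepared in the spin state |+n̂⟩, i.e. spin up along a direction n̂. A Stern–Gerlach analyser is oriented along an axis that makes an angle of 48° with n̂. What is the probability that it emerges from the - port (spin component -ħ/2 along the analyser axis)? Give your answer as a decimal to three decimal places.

For spin-½, the probability of finding spin-up along an axis at angle θ to the initial spin direction is cos²(θ/2); spin-down is sin²(θ/2).
θ = 48°, so P = sin²(24°) ≈ 0.165.

0.165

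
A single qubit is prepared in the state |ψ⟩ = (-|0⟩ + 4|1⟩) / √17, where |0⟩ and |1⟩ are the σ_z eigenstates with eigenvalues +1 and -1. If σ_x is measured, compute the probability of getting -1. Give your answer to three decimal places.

|-x⟩ = (|0⟩ - |1⟩)/√2, so ⟨-x|ψ⟩ = (-5) / (√2·√17).
P = |-5|² / 34 = 25/34.

0.735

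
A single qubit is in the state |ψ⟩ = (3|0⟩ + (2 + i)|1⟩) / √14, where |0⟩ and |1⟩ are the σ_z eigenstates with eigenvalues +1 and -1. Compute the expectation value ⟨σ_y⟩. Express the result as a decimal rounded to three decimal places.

⟨σ_y⟩ = 2 Im(a* b)/(|a|²+|b|²) with a = 3, b = (2 + i).
a* b = (6 + 3i), so ⟨σ_y⟩ = 6/14.

0.429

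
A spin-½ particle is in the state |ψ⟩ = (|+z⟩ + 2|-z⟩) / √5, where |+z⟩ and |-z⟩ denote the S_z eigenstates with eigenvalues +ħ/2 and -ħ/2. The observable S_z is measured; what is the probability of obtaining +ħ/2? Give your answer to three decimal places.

0.200

The +ħ/2 outcome corresponds to |+z⟩. Its amplitude in |ψ⟩ is 1/√5.
P = |1|² / 5 = 1/5.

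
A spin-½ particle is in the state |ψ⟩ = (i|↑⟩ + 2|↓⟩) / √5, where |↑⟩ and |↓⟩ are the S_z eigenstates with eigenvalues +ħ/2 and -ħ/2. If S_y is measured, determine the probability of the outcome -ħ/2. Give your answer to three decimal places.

0.900

|-y⟩ = (|↑⟩ - i|↓⟩)/√2, so ⟨-y|ψ⟩ = (3i) / (√2·√5).
P = |3i|² / 10 = 9/10.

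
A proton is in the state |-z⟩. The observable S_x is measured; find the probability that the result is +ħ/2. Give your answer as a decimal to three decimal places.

In the S_z basis, |-z⟩ = |↓⟩ and |+x⟩ = (|↑⟩ + |↓⟩)/√2.
|⟨+x|-z⟩|² = 1/2.

0.500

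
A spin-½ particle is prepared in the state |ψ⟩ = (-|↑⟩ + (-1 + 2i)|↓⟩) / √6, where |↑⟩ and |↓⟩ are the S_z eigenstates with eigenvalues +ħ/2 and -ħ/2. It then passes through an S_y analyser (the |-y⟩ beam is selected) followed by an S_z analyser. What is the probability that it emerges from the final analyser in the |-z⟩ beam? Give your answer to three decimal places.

0.417

First analyser (S_y): P(|-y⟩) = |⟨-y|ψ⟩|² = 10/12.
After stage 1 the state is |-y⟩; P(|-z⟩) = |⟨-z|-y⟩|² = 1/2.
Joint probability = 10/12 × 1/2 = 0.417.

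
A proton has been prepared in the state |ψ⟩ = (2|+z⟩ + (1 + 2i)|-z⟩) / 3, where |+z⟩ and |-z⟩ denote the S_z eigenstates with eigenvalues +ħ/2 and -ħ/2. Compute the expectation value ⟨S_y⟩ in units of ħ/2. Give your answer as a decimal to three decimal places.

⟨σ_y⟩ = 2 Im(a* b)/(|a|²+|b|²) with a = 2, b = (1 + 2i).
a* b = (2 + 4i), so ⟨σ_y⟩ = 8/9.
⟨S_y⟩ = (ħ/2)·⟨σ_y⟩.

0.889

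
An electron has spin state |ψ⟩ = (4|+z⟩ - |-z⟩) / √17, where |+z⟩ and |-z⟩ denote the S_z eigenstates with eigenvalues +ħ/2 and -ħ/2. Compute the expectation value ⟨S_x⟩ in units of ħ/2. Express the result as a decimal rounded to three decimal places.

⟨σ_x⟩ = 2 Re(a* b)/(|a|²+|b|²) with a = 4, b = -1.
a* b = -4, so ⟨σ_x⟩ = -8/17.
⟨S_x⟩ = (ħ/2)·⟨σ_x⟩.

-0.471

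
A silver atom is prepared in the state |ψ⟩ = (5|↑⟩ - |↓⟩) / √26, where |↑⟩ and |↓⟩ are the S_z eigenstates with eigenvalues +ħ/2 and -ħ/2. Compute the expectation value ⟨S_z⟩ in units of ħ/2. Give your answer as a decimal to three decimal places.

⟨σ_z⟩ = |a|² - |b|² divided by |a|²+|b|², with a, b the |↑⟩, |↓⟩ amplitudes.
= (25 - 1)/26 = 24/26.
⟨S_z⟩ = (ħ/2)·⟨σ_z⟩.

0.923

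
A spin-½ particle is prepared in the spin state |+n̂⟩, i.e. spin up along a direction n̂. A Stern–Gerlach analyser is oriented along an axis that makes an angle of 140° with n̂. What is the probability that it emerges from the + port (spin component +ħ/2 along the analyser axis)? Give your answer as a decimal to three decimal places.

For spin-½, the probability of finding spin-up along an axis at angle θ to the initial spin direction is cos²(θ/2); spin-down is sin²(θ/2).
θ = 140°, so P = cos²(70°) ≈ 0.117.

0.117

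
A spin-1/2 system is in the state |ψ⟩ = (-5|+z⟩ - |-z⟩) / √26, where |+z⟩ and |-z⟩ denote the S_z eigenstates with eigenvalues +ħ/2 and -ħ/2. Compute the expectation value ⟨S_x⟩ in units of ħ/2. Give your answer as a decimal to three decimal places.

0.385

⟨σ_x⟩ = 2 Re(a* b)/(|a|²+|b|²) with a = -5, b = -1.
a* b = 5, so ⟨σ_x⟩ = 10/26.
⟨S_x⟩ = (ħ/2)·⟨σ_x⟩.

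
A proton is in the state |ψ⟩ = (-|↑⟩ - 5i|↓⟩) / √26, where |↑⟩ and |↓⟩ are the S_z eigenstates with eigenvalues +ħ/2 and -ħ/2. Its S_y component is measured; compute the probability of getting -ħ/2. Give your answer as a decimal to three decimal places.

0.308

|-y⟩ = (|↑⟩ - i|↓⟩)/√2, so ⟨-y|ψ⟩ = (4) / (√2·√26).
P = |4|² / 52 = 16/52.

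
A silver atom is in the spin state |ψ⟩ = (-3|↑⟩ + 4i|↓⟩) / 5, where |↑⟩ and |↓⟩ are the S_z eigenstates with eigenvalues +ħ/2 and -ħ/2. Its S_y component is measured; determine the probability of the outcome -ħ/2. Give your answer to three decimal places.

|-y⟩ = (|↑⟩ - i|↓⟩)/√2, so ⟨-y|ψ⟩ = (-7) / (√2·5).
P = |-7|² / 50 = 49/50.

0.980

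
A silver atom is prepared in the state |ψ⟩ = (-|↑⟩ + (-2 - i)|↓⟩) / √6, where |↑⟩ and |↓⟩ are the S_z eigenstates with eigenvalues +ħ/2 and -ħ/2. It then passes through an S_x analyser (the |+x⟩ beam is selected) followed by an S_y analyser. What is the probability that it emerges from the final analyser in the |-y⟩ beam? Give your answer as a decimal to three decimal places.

First analyser (S_x): P(|+x⟩) = |⟨+x|ψ⟩|² = 10/12.
After stage 1 the state is |+x⟩; P(|-y⟩) = |⟨-y|+x⟩|² = 1/2.
Joint probability = 10/12 × 1/2 = 0.417.

0.417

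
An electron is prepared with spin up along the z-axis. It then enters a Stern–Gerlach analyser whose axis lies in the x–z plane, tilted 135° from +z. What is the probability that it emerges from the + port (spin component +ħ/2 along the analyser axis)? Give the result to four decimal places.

For spin-½, the probability of finding spin-up along an axis at angle θ to the initial spin direction is cos²(θ/2); spin-down is sin²(θ/2).
θ = 135°, so P = cos²(67.5°) ≈ 0.1464.

0.1464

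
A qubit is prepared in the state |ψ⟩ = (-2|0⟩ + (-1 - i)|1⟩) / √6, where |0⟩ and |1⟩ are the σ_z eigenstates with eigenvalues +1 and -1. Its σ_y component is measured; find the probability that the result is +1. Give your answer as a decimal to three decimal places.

|+y⟩ = (|0⟩ + i|1⟩)/√2, so ⟨+y|ψ⟩ = (-3 + i) / (√2·√6).
P = |-3 + i|² / 12 = 10/12.

0.833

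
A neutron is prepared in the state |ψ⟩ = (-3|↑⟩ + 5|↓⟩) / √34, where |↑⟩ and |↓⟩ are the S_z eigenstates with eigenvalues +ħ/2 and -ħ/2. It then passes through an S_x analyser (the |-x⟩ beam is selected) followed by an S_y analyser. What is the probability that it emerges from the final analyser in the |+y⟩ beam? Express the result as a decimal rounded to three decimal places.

First analyser (S_x): P(|-x⟩) = |⟨-x|ψ⟩|² = 64/68.
After stage 1 the state is |-x⟩; P(|+y⟩) = |⟨+y|-x⟩|² = 1/2.
Joint probability = 64/68 × 1/2 = 0.471.

0.471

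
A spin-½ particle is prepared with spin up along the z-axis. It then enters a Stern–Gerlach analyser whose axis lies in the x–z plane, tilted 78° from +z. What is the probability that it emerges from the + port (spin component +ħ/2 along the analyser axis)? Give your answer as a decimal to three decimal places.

For spin-½, the probability of finding spin-up along an axis at angle θ to the initial spin direction is cos²(θ/2); spin-down is sin²(θ/2).
θ = 78°, so P = cos²(39°) ≈ 0.604.

0.604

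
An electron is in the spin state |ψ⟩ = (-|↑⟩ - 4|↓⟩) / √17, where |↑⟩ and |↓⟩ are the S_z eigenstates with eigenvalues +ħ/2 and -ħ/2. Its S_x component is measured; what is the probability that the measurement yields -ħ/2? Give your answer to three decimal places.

0.265

|-x⟩ = (|↑⟩ - |↓⟩)/√2, so ⟨-x|ψ⟩ = (3) / (√2·√17).
P = |3|² / 34 = 9/34.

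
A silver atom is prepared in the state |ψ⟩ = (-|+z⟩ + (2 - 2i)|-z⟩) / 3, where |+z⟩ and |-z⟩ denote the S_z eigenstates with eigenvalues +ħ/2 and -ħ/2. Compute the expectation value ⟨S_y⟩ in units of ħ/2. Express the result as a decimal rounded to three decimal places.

0.444

⟨σ_y⟩ = 2 Im(a* b)/(|a|²+|b|²) with a = -1, b = (2 - 2i).
a* b = (-2 + 2i), so ⟨σ_y⟩ = 4/9.
⟨S_y⟩ = (ħ/2)·⟨σ_y⟩.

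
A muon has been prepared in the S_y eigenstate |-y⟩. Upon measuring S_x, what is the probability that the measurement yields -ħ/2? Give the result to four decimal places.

0.5000

In the S_z basis, |-y⟩ = (|+z⟩ - i|-z⟩)/√2 and |-x⟩ = (|+z⟩ - |-z⟩)/√2.
|⟨-x|-y⟩|² = 1/2.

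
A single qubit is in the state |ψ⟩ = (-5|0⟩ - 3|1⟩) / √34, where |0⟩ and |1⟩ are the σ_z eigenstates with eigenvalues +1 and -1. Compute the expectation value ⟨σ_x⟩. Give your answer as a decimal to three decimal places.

0.882

⟨σ_x⟩ = 2 Re(a* b)/(|a|²+|b|²) with a = -5, b = -3.
a* b = 15, so ⟨σ_x⟩ = 30/34.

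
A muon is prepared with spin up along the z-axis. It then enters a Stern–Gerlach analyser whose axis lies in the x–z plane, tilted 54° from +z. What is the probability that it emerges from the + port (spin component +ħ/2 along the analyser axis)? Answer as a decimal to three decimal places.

For spin-½, the probability of finding spin-up along an axis at angle θ to the initial spin direction is cos²(θ/2); spin-down is sin²(θ/2).
θ = 54°, so P = cos²(27°) ≈ 0.794.

0.794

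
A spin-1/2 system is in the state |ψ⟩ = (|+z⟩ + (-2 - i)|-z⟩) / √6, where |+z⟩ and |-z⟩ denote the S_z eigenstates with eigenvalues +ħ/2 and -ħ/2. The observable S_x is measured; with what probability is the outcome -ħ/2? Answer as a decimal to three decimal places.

|-x⟩ = (|+z⟩ - |-z⟩)/√2, so ⟨-x|ψ⟩ = (3 + i) / (√2·√6).
P = |3 + i|² / 12 = 10/12.

0.833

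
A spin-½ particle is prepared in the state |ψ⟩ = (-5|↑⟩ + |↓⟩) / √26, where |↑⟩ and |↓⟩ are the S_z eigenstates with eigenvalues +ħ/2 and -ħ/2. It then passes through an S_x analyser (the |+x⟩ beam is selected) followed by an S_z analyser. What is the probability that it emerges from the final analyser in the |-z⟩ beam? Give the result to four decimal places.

First analyser (S_x): P(|+x⟩) = |⟨+x|ψ⟩|² = 16/52.
After stage 1 the state is |+x⟩; P(|-z⟩) = |⟨-z|+x⟩|² = 1/2.
Joint probability = 16/52 × 1/2 = 0.1538.

0.1538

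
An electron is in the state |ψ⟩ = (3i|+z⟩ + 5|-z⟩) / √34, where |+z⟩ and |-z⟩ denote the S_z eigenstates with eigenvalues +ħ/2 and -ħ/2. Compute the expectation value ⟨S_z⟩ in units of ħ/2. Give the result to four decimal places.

⟨σ_z⟩ = |a|² - |b|² divided by |a|²+|b|², with a, b the |+z⟩, |-z⟩ amplitudes.
= (9 - 25)/34 = -16/34.
⟨S_z⟩ = (ħ/2)·⟨σ_z⟩.

-0.4706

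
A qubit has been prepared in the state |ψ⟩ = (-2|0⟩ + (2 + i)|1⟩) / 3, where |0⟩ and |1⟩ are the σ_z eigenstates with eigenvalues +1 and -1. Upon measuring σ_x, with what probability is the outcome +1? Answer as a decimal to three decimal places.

0.056

|+x⟩ = (|0⟩ + |1⟩)/√2, so ⟨+x|ψ⟩ = (i) / (√2·3).
P = |i|² / 18 = 1/18.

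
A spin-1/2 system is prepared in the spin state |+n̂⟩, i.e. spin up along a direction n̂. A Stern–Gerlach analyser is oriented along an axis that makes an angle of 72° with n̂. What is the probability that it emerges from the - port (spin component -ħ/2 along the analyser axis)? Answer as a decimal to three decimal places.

0.345

For spin-½, the probability of finding spin-up along an axis at angle θ to the initial spin direction is cos²(θ/2); spin-down is sin²(θ/2).
θ = 72°, so P = sin²(36°) ≈ 0.345.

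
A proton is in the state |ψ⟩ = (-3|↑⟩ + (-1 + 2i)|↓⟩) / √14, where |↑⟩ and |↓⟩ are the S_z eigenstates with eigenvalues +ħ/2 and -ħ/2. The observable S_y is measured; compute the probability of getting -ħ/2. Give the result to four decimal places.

0.9286

|-y⟩ = (|↑⟩ - i|↓⟩)/√2, so ⟨-y|ψ⟩ = (-5 - i) / (√2·√14).
P = |-5 - i|² / 28 = 26/28.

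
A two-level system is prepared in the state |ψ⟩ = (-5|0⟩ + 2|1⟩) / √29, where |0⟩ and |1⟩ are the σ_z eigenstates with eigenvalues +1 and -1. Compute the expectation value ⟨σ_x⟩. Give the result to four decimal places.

-0.6897

⟨σ_x⟩ = 2 Re(a* b)/(|a|²+|b|²) with a = -5, b = 2.
a* b = -10, so ⟨σ_x⟩ = -20/29.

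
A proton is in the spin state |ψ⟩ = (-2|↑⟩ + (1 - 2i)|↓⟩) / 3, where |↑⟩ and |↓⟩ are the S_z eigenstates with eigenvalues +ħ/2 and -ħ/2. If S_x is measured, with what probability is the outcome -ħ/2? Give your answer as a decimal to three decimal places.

0.722

|-x⟩ = (|↑⟩ - |↓⟩)/√2, so ⟨-x|ψ⟩ = (-3 + 2i) / (√2·3).
P = |-3 + 2i|² / 18 = 13/18.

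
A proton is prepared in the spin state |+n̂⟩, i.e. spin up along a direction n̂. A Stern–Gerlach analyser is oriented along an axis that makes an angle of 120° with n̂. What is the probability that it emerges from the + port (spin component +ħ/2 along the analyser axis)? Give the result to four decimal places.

For spin-½, the probability of finding spin-up along an axis at angle θ to the initial spin direction is cos²(θ/2); spin-down is sin²(θ/2).
θ = 120°, so P = cos²(60°) ≈ 0.2500.

0.2500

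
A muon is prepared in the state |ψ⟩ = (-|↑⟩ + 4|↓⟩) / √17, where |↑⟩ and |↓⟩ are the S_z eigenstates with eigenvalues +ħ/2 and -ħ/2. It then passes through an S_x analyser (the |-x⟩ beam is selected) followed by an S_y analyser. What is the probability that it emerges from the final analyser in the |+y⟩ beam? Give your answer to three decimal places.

First analyser (S_x): P(|-x⟩) = |⟨-x|ψ⟩|² = 25/34.
After stage 1 the state is |-x⟩; P(|+y⟩) = |⟨+y|-x⟩|² = 1/2.
Joint probability = 25/34 × 1/2 = 0.368.

0.368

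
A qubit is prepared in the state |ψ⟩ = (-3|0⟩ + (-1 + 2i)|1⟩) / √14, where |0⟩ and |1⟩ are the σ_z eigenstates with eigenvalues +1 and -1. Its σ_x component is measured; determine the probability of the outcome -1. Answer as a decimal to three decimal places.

|-x⟩ = (|0⟩ - |1⟩)/√2, so ⟨-x|ψ⟩ = (-2 - 2i) / (√2·√14).
P = |-2 - 2i|² / 28 = 8/28.

0.286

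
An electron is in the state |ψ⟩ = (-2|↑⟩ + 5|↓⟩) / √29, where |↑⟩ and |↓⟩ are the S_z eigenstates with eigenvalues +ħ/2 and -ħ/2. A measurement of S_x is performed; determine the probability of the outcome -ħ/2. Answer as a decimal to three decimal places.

0.845

|-x⟩ = (|↑⟩ - |↓⟩)/√2, so ⟨-x|ψ⟩ = (-7) / (√2·√29).
P = |-7|² / 58 = 49/58.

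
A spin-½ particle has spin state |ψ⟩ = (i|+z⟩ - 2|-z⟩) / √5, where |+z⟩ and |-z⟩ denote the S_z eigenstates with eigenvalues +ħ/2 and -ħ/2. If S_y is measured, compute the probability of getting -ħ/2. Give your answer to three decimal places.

|-y⟩ = (|+z⟩ - i|-z⟩)/√2, so ⟨-y|ψ⟩ = (-i) / (√2·√5).
P = |-i|² / 10 = 1/10.

0.100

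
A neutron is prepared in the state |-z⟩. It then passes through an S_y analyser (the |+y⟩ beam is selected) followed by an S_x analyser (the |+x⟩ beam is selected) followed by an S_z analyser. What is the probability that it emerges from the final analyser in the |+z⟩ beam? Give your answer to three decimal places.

0.125

First analyser (S_y): from |-z⟩, P(|+y⟩) = 1/2.
After stage 1 the state is |+y⟩; P(|+x⟩) = |⟨+x|+y⟩|² = 1/2.
After stage 2 the state is |+x⟩; P(|+z⟩) = |⟨+z|+x⟩|² = 1/2.
Joint probability = 1/2 × 1/2 × 1/2 = 0.125.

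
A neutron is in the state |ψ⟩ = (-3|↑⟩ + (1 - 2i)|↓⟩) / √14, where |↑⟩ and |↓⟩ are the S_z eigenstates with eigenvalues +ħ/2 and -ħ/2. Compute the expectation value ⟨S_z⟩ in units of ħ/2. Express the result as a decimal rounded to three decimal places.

0.286

⟨σ_z⟩ = |a|² - |b|² divided by |a|²+|b|², with a, b the |↑⟩, |↓⟩ amplitudes.
= (9 - 5)/14 = 4/14.
⟨S_z⟩ = (ħ/2)·⟨σ_z⟩.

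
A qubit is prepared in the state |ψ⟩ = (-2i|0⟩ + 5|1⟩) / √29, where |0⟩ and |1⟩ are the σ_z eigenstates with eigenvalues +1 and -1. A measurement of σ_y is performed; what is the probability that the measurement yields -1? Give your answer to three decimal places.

|-y⟩ = (|0⟩ - i|1⟩)/√2, so ⟨-y|ψ⟩ = (3i) / (√2·√29).
P = |3i|² / 58 = 9/58.

0.155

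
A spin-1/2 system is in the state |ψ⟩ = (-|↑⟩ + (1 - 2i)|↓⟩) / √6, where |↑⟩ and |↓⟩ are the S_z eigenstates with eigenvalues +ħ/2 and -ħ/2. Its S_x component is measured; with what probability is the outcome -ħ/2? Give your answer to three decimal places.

|-x⟩ = (|↑⟩ - |↓⟩)/√2, so ⟨-x|ψ⟩ = (-2 + 2i) / (√2·√6).
P = |-2 + 2i|² / 12 = 8/12.

0.667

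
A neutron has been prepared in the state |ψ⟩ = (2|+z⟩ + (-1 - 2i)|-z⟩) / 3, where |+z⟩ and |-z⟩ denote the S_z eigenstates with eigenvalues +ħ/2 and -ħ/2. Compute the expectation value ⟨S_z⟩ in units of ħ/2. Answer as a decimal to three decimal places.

-0.111

⟨σ_z⟩ = |a|² - |b|² divided by |a|²+|b|², with a, b the |+z⟩, |-z⟩ amplitudes.
= (4 - 5)/9 = -1/9.
⟨S_z⟩ = (ħ/2)·⟨σ_z⟩.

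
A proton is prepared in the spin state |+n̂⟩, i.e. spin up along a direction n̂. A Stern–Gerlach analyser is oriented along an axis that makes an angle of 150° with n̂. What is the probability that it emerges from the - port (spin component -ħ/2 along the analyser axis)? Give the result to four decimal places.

For spin-½, the probability of finding spin-up along an axis at angle θ to the initial spin direction is cos²(θ/2); spin-down is sin²(θ/2).
θ = 150°, so P = sin²(75°) ≈ 0.9330.

0.9330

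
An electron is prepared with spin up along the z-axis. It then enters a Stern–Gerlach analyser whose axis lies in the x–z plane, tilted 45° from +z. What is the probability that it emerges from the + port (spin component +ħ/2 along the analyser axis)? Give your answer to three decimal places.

For spin-½, the probability of finding spin-up along an axis at angle θ to the initial spin direction is cos²(θ/2); spin-down is sin²(θ/2).
θ = 45°, so P = cos²(22.5°) ≈ 0.854.

0.854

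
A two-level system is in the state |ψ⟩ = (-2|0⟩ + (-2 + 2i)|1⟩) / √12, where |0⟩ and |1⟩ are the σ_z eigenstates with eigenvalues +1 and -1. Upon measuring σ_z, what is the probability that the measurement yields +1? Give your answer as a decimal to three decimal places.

The +1 outcome corresponds to |0⟩. Its amplitude in |ψ⟩ is -2/√12.
P = |-2|² / 12 = 4/12.

0.333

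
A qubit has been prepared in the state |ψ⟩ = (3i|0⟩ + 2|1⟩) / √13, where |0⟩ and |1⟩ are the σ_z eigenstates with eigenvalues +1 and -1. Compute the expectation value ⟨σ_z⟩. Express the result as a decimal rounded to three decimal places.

⟨σ_z⟩ = |a|² - |b|² divided by |a|²+|b|², with a, b the |0⟩, |1⟩ amplitudes.
= (9 - 4)/13 = 5/13.

0.385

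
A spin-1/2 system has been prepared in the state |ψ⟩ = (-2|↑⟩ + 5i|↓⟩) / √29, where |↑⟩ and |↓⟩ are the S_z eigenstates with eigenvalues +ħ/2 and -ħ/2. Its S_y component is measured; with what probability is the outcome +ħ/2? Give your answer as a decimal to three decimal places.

0.155

|+y⟩ = (|↑⟩ + i|↓⟩)/√2, so ⟨+y|ψ⟩ = (3) / (√2·√29).
P = |3|² / 58 = 9/58.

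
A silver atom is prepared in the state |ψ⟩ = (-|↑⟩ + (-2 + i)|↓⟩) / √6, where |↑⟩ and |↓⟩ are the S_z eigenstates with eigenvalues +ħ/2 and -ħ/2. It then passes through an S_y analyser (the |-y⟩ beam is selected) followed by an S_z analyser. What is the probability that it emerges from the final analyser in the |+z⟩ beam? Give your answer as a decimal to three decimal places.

0.333

First analyser (S_y): P(|-y⟩) = |⟨-y|ψ⟩|² = 8/12.
After stage 1 the state is |-y⟩; P(|+z⟩) = |⟨+z|-y⟩|² = 1/2.
Joint probability = 8/12 × 1/2 = 0.333.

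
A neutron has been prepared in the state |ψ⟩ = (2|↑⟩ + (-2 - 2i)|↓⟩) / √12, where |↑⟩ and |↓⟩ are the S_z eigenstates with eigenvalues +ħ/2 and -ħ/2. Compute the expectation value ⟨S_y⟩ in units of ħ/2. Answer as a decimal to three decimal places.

⟨σ_y⟩ = 2 Im(a* b)/(|a|²+|b|²) with a = 2, b = (-2 - 2i).
a* b = (-4 - 4i), so ⟨σ_y⟩ = -8/12.
⟨S_y⟩ = (ħ/2)·⟨σ_y⟩.

-0.667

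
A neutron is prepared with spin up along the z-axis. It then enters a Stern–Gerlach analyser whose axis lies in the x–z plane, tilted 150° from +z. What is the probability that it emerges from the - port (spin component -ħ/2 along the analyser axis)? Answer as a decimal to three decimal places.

For spin-½, the probability of finding spin-up along an axis at angle θ to the initial spin direction is cos²(θ/2); spin-down is sin²(θ/2).
θ = 150°, so P = sin²(75°) ≈ 0.933.

0.933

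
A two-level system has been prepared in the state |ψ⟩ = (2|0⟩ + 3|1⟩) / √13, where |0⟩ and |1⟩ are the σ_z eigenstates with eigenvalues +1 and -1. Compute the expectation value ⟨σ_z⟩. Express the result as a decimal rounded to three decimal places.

⟨σ_z⟩ = |a|² - |b|² divided by |a|²+|b|², with a, b the |0⟩, |1⟩ amplitudes.
= (4 - 9)/13 = -5/13.

-0.385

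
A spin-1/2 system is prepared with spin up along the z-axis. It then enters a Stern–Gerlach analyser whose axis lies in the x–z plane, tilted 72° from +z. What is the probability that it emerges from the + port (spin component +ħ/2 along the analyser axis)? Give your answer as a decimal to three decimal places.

0.655

For spin-½, the probability of finding spin-up along an axis at angle θ to the initial spin direction is cos²(θ/2); spin-down is sin²(θ/2).
θ = 72°, so P = cos²(36°) ≈ 0.655.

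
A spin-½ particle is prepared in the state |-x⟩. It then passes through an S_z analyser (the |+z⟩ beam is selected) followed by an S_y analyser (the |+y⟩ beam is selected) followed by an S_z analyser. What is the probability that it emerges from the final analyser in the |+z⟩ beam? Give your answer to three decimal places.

0.125

First analyser (S_z): from |-x⟩, P(|+z⟩) = 1/2.
After stage 1 the state is |+z⟩; P(|+y⟩) = |⟨+y|+z⟩|² = 1/2.
After stage 2 the state is |+y⟩; P(|+z⟩) = |⟨+z|+y⟩|² = 1/2.
Joint probability = 1/2 × 1/2 × 1/2 = 0.125.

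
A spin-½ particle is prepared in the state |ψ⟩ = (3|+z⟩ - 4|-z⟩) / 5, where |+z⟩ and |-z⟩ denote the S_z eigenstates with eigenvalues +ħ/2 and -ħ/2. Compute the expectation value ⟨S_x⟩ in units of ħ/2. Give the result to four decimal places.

-0.9600

⟨σ_x⟩ = 2 Re(a* b)/(|a|²+|b|²) with a = 3, b = -4.
a* b = -12, so ⟨σ_x⟩ = -24/25.
⟨S_x⟩ = (ħ/2)·⟨σ_x⟩.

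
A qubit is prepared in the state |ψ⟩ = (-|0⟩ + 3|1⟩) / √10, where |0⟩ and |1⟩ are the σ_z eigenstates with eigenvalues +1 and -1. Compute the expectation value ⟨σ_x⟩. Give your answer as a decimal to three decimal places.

⟨σ_x⟩ = 2 Re(a* b)/(|a|²+|b|²) with a = -1, b = 3.
a* b = -3, so ⟨σ_x⟩ = -6/10.

-0.600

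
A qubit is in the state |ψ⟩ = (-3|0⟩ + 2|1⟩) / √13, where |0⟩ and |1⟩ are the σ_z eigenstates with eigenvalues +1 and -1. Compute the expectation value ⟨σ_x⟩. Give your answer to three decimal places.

⟨σ_x⟩ = 2 Re(a* b)/(|a|²+|b|²) with a = -3, b = 2.
a* b = -6, so ⟨σ_x⟩ = -12/13.

-0.923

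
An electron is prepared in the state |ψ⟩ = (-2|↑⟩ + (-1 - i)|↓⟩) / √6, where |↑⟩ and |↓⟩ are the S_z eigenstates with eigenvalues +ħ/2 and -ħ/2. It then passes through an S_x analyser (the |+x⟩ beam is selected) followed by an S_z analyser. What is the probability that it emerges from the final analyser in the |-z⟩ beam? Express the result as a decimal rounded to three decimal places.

First analyser (S_x): P(|+x⟩) = |⟨+x|ψ⟩|² = 10/12.
After stage 1 the state is |+x⟩; P(|-z⟩) = |⟨-z|+x⟩|² = 1/2.
Joint probability = 10/12 × 1/2 = 0.417.

0.417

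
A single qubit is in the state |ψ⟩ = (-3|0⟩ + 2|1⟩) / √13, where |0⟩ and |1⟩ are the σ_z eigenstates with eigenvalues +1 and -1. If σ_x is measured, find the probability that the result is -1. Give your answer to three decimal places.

|-x⟩ = (|0⟩ - |1⟩)/√2, so ⟨-x|ψ⟩ = (-5) / (√2·√13).
P = |-5|² / 26 = 25/26.

0.962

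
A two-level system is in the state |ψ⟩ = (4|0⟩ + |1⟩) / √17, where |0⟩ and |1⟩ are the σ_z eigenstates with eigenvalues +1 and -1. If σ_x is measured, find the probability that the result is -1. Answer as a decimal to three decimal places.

0.265

|-x⟩ = (|0⟩ - |1⟩)/√2, so ⟨-x|ψ⟩ = (3) / (√2·√17).
P = |3|² / 34 = 9/34.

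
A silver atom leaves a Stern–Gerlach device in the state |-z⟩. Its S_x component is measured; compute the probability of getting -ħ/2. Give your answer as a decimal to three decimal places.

0.500

In the S_z basis, |-z⟩ = |-z⟩ and |-x⟩ = (|+z⟩ - |-z⟩)/√2.
|⟨-x|-z⟩|² = 1/2.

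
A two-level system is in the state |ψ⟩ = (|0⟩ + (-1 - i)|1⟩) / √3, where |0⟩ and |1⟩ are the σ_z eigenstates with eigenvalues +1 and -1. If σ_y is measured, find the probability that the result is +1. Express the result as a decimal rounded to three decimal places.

0.167

|+y⟩ = (|0⟩ + i|1⟩)/√2, so ⟨+y|ψ⟩ = (i) / (√2·√3).
P = |i|² / 6 = 1/6.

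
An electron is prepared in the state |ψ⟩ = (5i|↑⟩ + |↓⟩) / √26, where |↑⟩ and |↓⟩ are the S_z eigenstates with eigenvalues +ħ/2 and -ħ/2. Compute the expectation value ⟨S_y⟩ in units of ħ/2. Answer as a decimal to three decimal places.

⟨σ_y⟩ = 2 Im(a* b)/(|a|²+|b|²) with a = 5i, b = 1.
a* b = -5i, so ⟨σ_y⟩ = -10/26.
⟨S_y⟩ = (ħ/2)·⟨σ_y⟩.

-0.385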